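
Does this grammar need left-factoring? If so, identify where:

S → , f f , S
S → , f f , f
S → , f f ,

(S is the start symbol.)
Left-factoring is needed when two productions for the same non-terminal
share a common prefix on the right-hand side.

Productions for S:
  S → , f f , S
  S → , f f , f
  S → , f f ,

Found common prefix ', f f ,' in productions for S

Answer: Yes, S has productions with common prefix ', f f ,'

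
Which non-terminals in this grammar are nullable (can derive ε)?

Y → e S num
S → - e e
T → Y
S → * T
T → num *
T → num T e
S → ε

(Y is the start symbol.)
ε-productions: S → ε
So S is immediately nullable.
No further non-terminal can be added: every production for the remaining non-terminals contains a terminal or a non-nullable non-terminal.
Nullable = { 'S' }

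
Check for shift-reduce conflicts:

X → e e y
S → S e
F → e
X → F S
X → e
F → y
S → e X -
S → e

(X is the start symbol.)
Yes — I3: [F → e .] vs [X → e . e y]; I7: [X → F S .] vs [S → S . e]; I8: [S → e .] vs [F → . e]

A shift-reduce conflict occurs when an LR(0) state has both:
  - a complete (reduce) item [A → α .] (dot at the end), and
  - a shift item [B → β . c γ] (dot before a terminal).

Augment with X' → X and build the canonical LR(0) collection (I0 = CLOSURE({[X' → . X]}), then GOTO on every symbol after a dot until no new states appear). It has 12 states:
  I0: { [F → . e], [F → . y], [X → . F S], [X → . e e y], [X → . e], [X' → . X] }  — shift
  I1: { [S → . S e], [S → . e X -], [S → . e], [X → F . S] }  — shift
  I2: { [X' → X .] }  — accept
  I3: { [F → e .], [X → e . e y], [X → e .] }  — shift, 2 reduces
  I4: { [F → y .] }  — reduce
  I5: { [X → e e . y] }  — shift
  I6: { [X → e e y .] }  — reduce
  I7: { [S → S . e], [X → F S .] }  — shift, reduce
  I8: { [F → . e], [F → . y], [S → e . X -], [S → e .], [X → . F S], [X → . e e y], [X → . e] }  — shift, reduce
  I9: { [S → e X . -] }  — shift
  I10: { [S → e X - .] }  — reduce
  I11: { [S → S e .] }  — reduce

I3 contains reduce items [F → e .], [X → e .] and shift item [X → e . e y] — shift-reduce conflict.
I7 contains reduce item [X → F S .] and shift item [S → S . e] — shift-reduce conflict.
I8 contains reduce item [S → e .] and shift items [F → . e], [F → . y], [X → . e], [X → . e e y] — shift-reduce conflict.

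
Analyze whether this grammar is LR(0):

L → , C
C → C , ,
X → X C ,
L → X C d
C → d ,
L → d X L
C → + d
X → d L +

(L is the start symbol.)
A grammar is LR(0) if no state in the canonical LR(0) collection has:
  - both a shift item (dot before a terminal) and a complete item (shift-reduce conflict), or
  - two or more complete items (reduce-reduce conflict; the accept item [L' → L .] counts as a complete item here).

Augment with L' → L and build the canonical LR(0) collection (I0 = CLOSURE({[L' → . L]}), then GOTO on every symbol after a dot until no new states appear). It has 21 states:
  I0: { [L → . , C], [L → . X C d], [L → . d X L], [L' → . L], [X → . X C ,], [X → . d L +] }  — shift
  I1: { [C → . + d], [C → . C , ,], [C → . d ,], [L → , . C] }  — shift
  I2: { [L' → L .] }  — accept
  I3: { [C → . + d], [C → . C , ,], [C → . d ,], [L → X . C d], [X → X . C ,] }  — shift
  I4: { [L → . , C], [L → . X C d], [L → . d X L], [L → d . X L], [X → . X C ,], [X → . d L +], [X → d . L +] }  — shift
  I5: { [X → d L . +] }  — shift
  I6: { [C → . + d], [C → . C , ,], [C → . d ,], [L → . , C], [L → . X C d], [L → . d X L], [L → X . C d], [L → d X . L], [X → . X C ,], [X → . d L +], [X → X . C ,] }  — shift
  I7: { [C → + . d] }  — shift
  I8: { [C → C . , ,], [L → X C . d], [X → X C . ,] }  — shift
  I9: { [L → d X L .] }  — reduce
  I10: { [C → d . ,], [L → . , C], [L → . X C d], [L → . d X L], [L → d . X L], [X → . X C ,], [X → . d L +], [X → d . L +] }  — shift
  I11: { [C → . + d], [C → . C , ,], [C → . d ,], [C → d , .], [L → , . C] }  — shift, reduce
  I12: { [C → C . , ,], [L → , C .] }  — shift, reduce
  I13: { [C → d . ,] }  — shift
  I14: { [C → d , .] }  — reduce
  I15: { [C → C , . ,] }  — shift
  I16: { [C → C , , .] }  — reduce
  I17: { [C → C , . ,], [X → X C , .] }  — shift, reduce
  I18: { [L → X C d .] }  — reduce
  I19: { [C → + d .] }  — reduce
  I20: { [X → d L + .] }  — reduce

Conflict in state I11:
  Shift-reduce conflict between [C → d , .] and [C → . + d]
So the grammar is NOT LR(0).

Answer: No. Shift-reduce conflict between [C → d , .] and [C → . + d]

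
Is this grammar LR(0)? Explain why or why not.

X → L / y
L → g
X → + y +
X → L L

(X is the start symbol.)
A grammar is LR(0) if no state in the canonical LR(0) collection has:
  - both a shift item (dot before a terminal) and a complete item (shift-reduce conflict), or
  - two or more complete items (reduce-reduce conflict; the accept item [X' → X .] counts as a complete item here).

Augment with X' → X and build the canonical LR(0) collection (I0 = CLOSURE({[X' → . X]}), then GOTO on every symbol after a dot until no new states appear). It has 10 states:
  I0: { [L → . g], [X → . + y +], [X → . L / y], [X → . L L], [X' → . X] }  — shift
  I1: { [X → + . y +] }  — shift
  I2: { [L → . g], [X → L . / y], [X → L . L] }  — shift
  I3: { [X' → X .] }  — accept
  I4: { [L → g .] }  — reduce
  I5: { [X → L / . y] }  — shift
  I6: { [X → L L .] }  — reduce
  I7: { [X → L / y .] }  — reduce
  I8: { [X → + y . +] }  — shift
  I9: { [X → + y + .] }  — reduce

Every state is either a pure shift/goto state or contains exactly one complete item and nothing to shift — no conflicts. The grammar is LR(0).

Answer: Yes, the grammar is LR(0)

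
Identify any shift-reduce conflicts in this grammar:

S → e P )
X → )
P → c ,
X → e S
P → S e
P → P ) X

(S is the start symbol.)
Yes — I8: [S → e P ) .] vs [X → . )]

A shift-reduce conflict occurs when an LR(0) state has both:
  - a complete (reduce) item [A → α .] (dot at the end), and
  - a shift item [B → β . c γ] (dot before a terminal).

Augment with S' → S and build the canonical LR(0) collection (I0 = CLOSURE({[S' → . S]}), then GOTO on every symbol after a dot until no new states appear). It has 13 states:
  I0: { [S → . e P )], [S' → . S] }  — shift
  I1: { [S' → S .] }  — accept
  I2: { [P → . P ) X], [P → . S e], [P → . c ,], [S → . e P )], [S → e . P )] }  — shift
  I3: { [P → P . ) X], [S → e P . )] }  — shift
  I4: { [P → S . e] }  — shift
  I5: { [P → c . ,] }  — shift
  I6: { [P → c , .] }  — reduce
  I7: { [P → S e .] }  — reduce
  I8: { [P → P ) . X], [S → e P ) .], [X → . )], [X → . e S] }  — shift, reduce
  I9: { [X → ) .] }  — reduce
  I10: { [P → P ) X .] }  — reduce
  I11: { [S → . e P )], [X → e . S] }  — shift
  I12: { [X → e S .] }  — reduce

I8 contains reduce item [S → e P ) .] and shift items [X → . )], [X → . e S] — shift-reduce conflict.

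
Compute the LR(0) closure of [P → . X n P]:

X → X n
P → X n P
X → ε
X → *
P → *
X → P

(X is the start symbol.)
{ [P → . *], [P → . X n P], [X → . *], [X → . P], [X → . X n], [X → .] }

Start with: [P → . X n P]
  [P → . X n P] has the dot before X: add [X → . X n], [X → .], [X → . *], [X → . P]
  [X → . P] has the dot before P: add [P → . *]
No further items can be added.

CLOSURE = { [P → . *], [P → . X n P], [X → . *], [X → . P], [X → . X n], [X → .] }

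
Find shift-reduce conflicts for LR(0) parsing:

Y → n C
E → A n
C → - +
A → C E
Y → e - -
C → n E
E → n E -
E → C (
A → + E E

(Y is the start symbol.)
A shift-reduce conflict occurs when an LR(0) state has both:
  - a complete (reduce) item [A → α .] (dot at the end), and
  - a shift item [B → β . c γ] (dot before a terminal).

Augment with Y' → Y and build the canonical LR(0) collection (I0 = CLOSURE({[Y' → . Y]}), then GOTO on every symbol after a dot until no new states appear). It has 22 states:
  I0: { [Y → . e - -], [Y → . n C], [Y' → . Y] }  — shift
  I1: { [Y' → Y .] }  — accept
  I2: { [Y → e . - -] }  — shift
  I3: { [C → . - +], [C → . n E], [Y → n . C] }  — shift
  I4: { [C → - . +] }  — shift
  I5: { [Y → n C .] }  — reduce
  I6: { [A → . + E E], [A → . C E], [C → . - +], [C → . n E], [C → n . E], [E → . A n], [E → . C (], [E → . n E -] }  — shift
  I7: { [A → + . E E], [A → . + E E], [A → . C E], [C → . - +], [C → . n E], [E → . A n], [E → . C (], [E → . n E -] }  — shift
  I8: { [E → A . n] }  — shift
  I9: { [A → . + E E], [A → . C E], [A → C . E], [C → . - +], [C → . n E], [E → . A n], [E → . C (], [E → . n E -], [E → C . (] }  — shift
  I10: { [C → n E .] }  — reduce
  I11: { [A → . + E E], [A → . C E], [C → . - +], [C → . n E], [C → n . E], [E → . A n], [E → . C (], [E → . n E -], [E → n . E -] }  — shift
  I12: { [C → n E .], [E → n E . -] }  — shift, reduce
  I13: { [E → n E - .] }  — reduce
  I14: { [E → C ( .] }  — reduce
  I15: { [A → C E .] }  — reduce
  I16: { [E → A n .] }  — reduce
  I17: { [A → + E . E], [A → . + E E], [A → . C E], [C → . - +], [C → . n E], [E → . A n], [E → . C (], [E → . n E -] }  — shift
  I18: { [A → + E E .] }  — reduce
  I19: { [C → - + .] }  — reduce
  I20: { [Y → e - . -] }  — shift
  I21: { [Y → e - - .] }  — reduce

I12 contains reduce item [C → n E .] and shift item [E → n E . -] — shift-reduce conflict.

Answer: Yes — I12: [C → n E .] vs [E → n E . -]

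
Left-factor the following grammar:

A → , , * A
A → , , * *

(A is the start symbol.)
Left-factoring transforms A → αβ₁ | αβ₂ into A → αA' and A' → β₁ | β₂
(α is the longest common prefix among the alternatives). Repeat until
no nonterminal has two alternatives with a common prefix.

Round 1: A has alternatives sharing prefix ', , *'. Introduce A': A → , , * A'
  Add: A' → A
  Add: A' → *

No remaining common prefixes — done.

Resulting grammar:
A → , , * A'
A' → A
A' → *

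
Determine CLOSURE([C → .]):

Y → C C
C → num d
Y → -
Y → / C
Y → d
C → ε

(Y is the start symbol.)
To compute CLOSURE, for each item [A → α.Bβ] where B is a non-terminal, add [B → .γ] for all productions B → γ; repeat for the newly added items until nothing changes.

Start with: [C → .]
The dot is at the end, so nothing is added.

CLOSURE = { [C → .] }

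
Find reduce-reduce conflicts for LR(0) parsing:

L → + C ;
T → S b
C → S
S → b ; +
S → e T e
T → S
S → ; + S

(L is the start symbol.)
A reduce-reduce conflict occurs when an LR(0) state has two complete items [A → α .] and [B → β .] — both call for a reduction, and with no lookahead the parser cannot choose between them.

Augment with L' → L and build the canonical LR(0) collection (I0 = CLOSURE({[L' → . L]}), then GOTO on every symbol after a dot until no new states appear). It has 17 states:
  I0: { [L → . + C ;], [L' → . L] }  — shift
  I1: { [C → . S], [L → + . C ;], [S → . ; + S], [S → . b ; +], [S → . e T e] }  — shift
  I2: { [L' → L .] }  — accept
  I3: { [S → ; . + S] }  — shift
  I4: { [L → + C . ;] }  — shift
  I5: { [C → S .] }  — reduce
  I6: { [S → b . ; +] }  — shift
  I7: { [S → . ; + S], [S → . b ; +], [S → . e T e], [S → e . T e], [T → . S b], [T → . S] }  — shift
  I8: { [T → S . b], [T → S .] }  — shift, reduce
  I9: { [S → e T . e] }  — shift
  I10: { [S → e T e .] }  — reduce
  I11: { [T → S b .] }  — reduce
  I12: { [S → b ; . +] }  — shift
  I13: { [S → b ; + .] }  — reduce
  I14: { [L → + C ; .] }  — reduce
  I15: { [S → . ; + S], [S → . b ; +], [S → . e T e], [S → ; + . S] }  — shift
  I16: { [S → ; + S .] }  — reduce

No state contains more than one complete item.

Answer: No reduce-reduce conflicts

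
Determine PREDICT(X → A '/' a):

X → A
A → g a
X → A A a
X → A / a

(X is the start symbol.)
PREDICT(X → A '/' a) = (FIRST(RHS) \ {ε}) ∪ (FOLLOW(X) if ε ∈ FIRST(RHS), i.e. RHS ⇒* ε)
FIRST(A) = { 'g' }
FIRST(A '/' a) = { 'g' }
ε ∉ FIRST(A '/' a), so FOLLOW(X) is not added.
PREDICT(X → A '/' a) = { 'g' }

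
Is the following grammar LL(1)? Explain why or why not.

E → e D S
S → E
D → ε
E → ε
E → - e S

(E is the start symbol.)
A grammar is LL(1) if for each non-terminal N with multiple productions, the predict sets of those productions are pairwise disjoint, where PREDICT(N → α) = (FIRST(α) \ {ε}) ∪ (FOLLOW(N) if α ⇒* ε).

Relevant sets:
  FOLLOW(E) = { $ }

For E:
  PREDICT(E → e D S) = { 'e' }
  PREDICT(E → ε) = { $ }
  PREDICT(E → '-' e S) = { '-' }
S, D have a single production, so nothing to check there.

All predict sets are disjoint. The grammar IS LL(1).

Answer: Yes, the grammar is LL(1).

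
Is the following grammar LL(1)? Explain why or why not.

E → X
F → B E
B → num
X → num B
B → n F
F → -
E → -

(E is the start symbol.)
Yes, the grammar is LL(1).

Relevant sets:
  FIRST(X) = { 'num' }
  FIRST(B) = { 'n', 'num' }

For E:
  PREDICT(E → X) = { 'num' }
  PREDICT(E → '-') = { '-' }
For F:
  PREDICT(F → B E) = { 'n', 'num' }
  PREDICT(F → '-') = { '-' }
For B:
  PREDICT(B → num) = { 'num' }
  PREDICT(B → n F) = { 'n' }
X has a single production, so nothing to check there.

All predict sets are disjoint. The grammar IS LL(1).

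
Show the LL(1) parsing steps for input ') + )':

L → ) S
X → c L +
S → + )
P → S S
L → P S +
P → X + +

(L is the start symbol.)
Stack is shown with the top on the left.

Stack  Input    Action
----------------------
L $    ) + ) $  output L → ) S
) S $  ) + ) $  match ')'
S $    + ) $    output S → + )
+ ) $  + ) $    match '+'
) $    ) $      match ')'
$      $        accept

The string is accepted.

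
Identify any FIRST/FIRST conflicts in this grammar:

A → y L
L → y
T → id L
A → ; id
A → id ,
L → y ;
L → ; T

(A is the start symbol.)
A FIRST/FIRST conflict occurs when two productions N → α and N → β for the same non-terminal have FIRST(α) ∩ FIRST(β) ≠ ∅ (with ε ∈ FIRST of a nullable right-hand side, so two nullable alternatives also conflict).

Productions for A:
  A → y L: FIRST = { 'y' }
  A → ; id: FIRST = { ';' }
  A → id ,: FIRST = { 'id' }
Productions for L:
  L → y: FIRST = { 'y' }
  L → y ;: FIRST = { 'y' }
  L → ; T: FIRST = { ';' }
T has only one production, so no FIRST/FIRST conflict is possible there.

Conflict for L: L → y and L → y ;
  Overlap: { 'y' }

Answer: Yes. L → y / L → y ';' on { 'y' }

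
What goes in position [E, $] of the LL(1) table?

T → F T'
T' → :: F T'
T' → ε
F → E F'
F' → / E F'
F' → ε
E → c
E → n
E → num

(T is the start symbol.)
To find M[E, $], we find productions for E where $ is in the predict set (PREDICT(N → α) = (FIRST(α) \ {ε}) ∪ (FOLLOW(N) if α ⇒* ε)).

E → c: PREDICT = { 'c' }
E → n: PREDICT = { 'n' }
E → num: PREDICT = { 'num' }

M[E, $] is empty (no production applies)

Answer: Empty (error entry)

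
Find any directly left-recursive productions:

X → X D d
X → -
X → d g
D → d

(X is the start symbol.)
Direct left recursion occurs when N → N α for some non-terminal N (the right-hand side begins with the left-hand side itself).

X → X D d: LEFT RECURSIVE (starts with X)
X → -: starts with '-'
X → d g: starts with d
D → d: starts with d

The grammar has direct left recursion on: X.

Answer: Yes, X is left-recursive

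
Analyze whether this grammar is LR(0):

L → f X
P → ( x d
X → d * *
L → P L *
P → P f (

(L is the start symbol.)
A grammar is LR(0) if no state in the canonical LR(0) collection has:
  - both a shift item (dot before a terminal) and a complete item (shift-reduce conflict), or
  - two or more complete items (reduce-reduce conflict; the accept item [L' → L .] counts as a complete item here).

Augment with L' → L and build the canonical LR(0) collection (I0 = CLOSURE({[L' → . L]}), then GOTO on every symbol after a dot until no new states appear). It has 15 states:
  I0: { [L → . P L *], [L → . f X], [L' → . L], [P → . ( x d], [P → . P f (] }  — shift
  I1: { [P → ( . x d] }  — shift
  I2: { [L' → L .] }  — accept
  I3: { [L → . P L *], [L → . f X], [L → P . L *], [P → . ( x d], [P → . P f (], [P → P . f (] }  — shift
  I4: { [L → f . X], [X → . d * *] }  — shift
  I5: { [L → f X .] }  — reduce
  I6: { [X → d . * *] }  — shift
  I7: { [X → d * . *] }  — shift
  I8: { [X → d * * .] }  — reduce
  I9: { [L → P L . *] }  — shift
  I10: { [L → f . X], [P → P f . (], [X → . d * *] }  — shift
  I11: { [P → P f ( .] }  — reduce
  I12: { [L → P L * .] }  — reduce
  I13: { [P → ( x . d] }  — shift
  I14: { [P → ( x d .] }  — reduce

Every state is either a pure shift/goto state or contains exactly one complete item and nothing to shift — no conflicts. The grammar is LR(0).

Answer: Yes, the grammar is LR(0)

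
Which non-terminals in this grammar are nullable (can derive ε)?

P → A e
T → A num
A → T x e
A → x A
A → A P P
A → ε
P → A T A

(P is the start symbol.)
A non-terminal is nullable if it can derive ε (the empty string): either it has an ε-production, or it has a production whose right-hand side consists entirely of nullable non-terminals.

ε-productions: A → ε
So A is immediately nullable.
No further non-terminal can be added: every production for the remaining non-terminals contains a terminal or a non-nullable non-terminal.
Nullable = { 'A' }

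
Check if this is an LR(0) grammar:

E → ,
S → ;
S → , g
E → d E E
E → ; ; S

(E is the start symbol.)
Augment with E' → E and build the canonical LR(0) collection (I0 = CLOSURE({[E' → . E]}), then GOTO on every symbol after a dot until no new states appear). It has 12 states:
  I0: { [E → . ,], [E → . ; ; S], [E → . d E E], [E' → . E] }  — shift
  I1: { [E → , .] }  — reduce
  I2: { [E → ; . ; S] }  — shift
  I3: { [E' → E .] }  — accept
  I4: { [E → . ,], [E → . ; ; S], [E → . d E E], [E → d . E E] }  — shift
  I5: { [E → . ,], [E → . ; ; S], [E → . d E E], [E → d E . E] }  — shift
  I6: { [E → d E E .] }  — reduce
  I7: { [E → ; ; . S], [S → . , g], [S → . ;] }  — shift
  I8: { [S → , . g] }  — shift
  I9: { [S → ; .] }  — reduce
  I10: { [E → ; ; S .] }  — reduce
  I11: { [S → , g .] }  — reduce

Every state is either a pure shift/goto state or contains exactly one complete item and nothing to shift — no conflicts. The grammar is LR(0).

Answer: Yes, the grammar is LR(0)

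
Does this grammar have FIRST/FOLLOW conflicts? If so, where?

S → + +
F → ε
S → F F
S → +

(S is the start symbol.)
No FIRST/FOLLOW conflicts.

A FIRST/FOLLOW conflict occurs when a non-terminal N has a nullable alternative N → β (β ⇒* ε) and another alternative N → α with FIRST(α) ∩ FOLLOW(N) ≠ ∅: on such a lookahead the parser cannot decide between expanding α and letting N vanish via β.

Nullable non-terminals: F, S.
FIRST sets used below: FIRST(F) = { ε }
F has a nullable alternative but only one production, so nothing to check.

S: nullable alternative(s) S → F F; FOLLOW(S) = { $ }
  S → + +: FIRST \ {ε} = { '+' } — disjoint from FOLLOW(S)
  S → F F: FIRST \ {ε} = { } — this is the only nullable alternative, skip
  S → +: FIRST \ {ε} = { '+' } — disjoint from FOLLOW(S)

No FIRST/FOLLOW conflicts found.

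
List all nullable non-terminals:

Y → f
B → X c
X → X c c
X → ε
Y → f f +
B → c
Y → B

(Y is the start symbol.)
ε-productions: X → ε
So X is immediately nullable.
No further non-terminal can be added: every production for the remaining non-terminals contains a terminal or a non-nullable non-terminal.
Nullable = { 'X' }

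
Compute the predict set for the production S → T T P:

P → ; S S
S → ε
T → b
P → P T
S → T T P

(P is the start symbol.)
PREDICT(S → T T P) = (FIRST(RHS) \ {ε}) ∪ (FOLLOW(S) if ε ∈ FIRST(RHS), i.e. RHS ⇒* ε)
FIRST(T) = { 'b' }
FIRST(T T P) = { 'b' }
ε ∉ FIRST(T T P), so FOLLOW(S) is not added.
PREDICT(S → T T P) = { 'b' }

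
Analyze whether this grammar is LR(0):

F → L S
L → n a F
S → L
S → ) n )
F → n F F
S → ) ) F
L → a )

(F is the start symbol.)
Augment with F' → F and build the canonical LR(0) collection (I0 = CLOSURE({[F' → . F]}), then GOTO on every symbol after a dot until no new states appear). It has 19 states:
  I0: { [F → . L S], [F → . n F F], [F' → . F], [L → . a )], [L → . n a F] }  — shift
  I1: { [F' → F .] }  — accept
  I2: { [F → L . S], [L → . a )], [L → . n a F], [S → . ) ) F], [S → . ) n )], [S → . L] }  — shift
  I3: { [L → a . )] }  — shift
  I4: { [F → . L S], [F → . n F F], [F → n . F F], [L → . a )], [L → . n a F], [L → n . a F] }  — shift
  I5: { [F → . L S], [F → . n F F], [F → n F . F], [L → . a )], [L → . n a F] }  — shift
  I6: { [F → . L S], [F → . n F F], [L → . a )], [L → . n a F], [L → a . )], [L → n a . F] }  — shift
  I7: { [L → a ) .] }  — reduce
  I8: { [L → n a F .] }  — reduce
  I9: { [F → n F F .] }  — reduce
  I10: { [S → ) . ) F], [S → ) . n )] }  — shift
  I11: { [S → L .] }  — reduce
  I12: { [F → L S .] }  — reduce
  I13: { [L → n . a F] }  — shift
  I14: { [F → . L S], [F → . n F F], [L → . a )], [L → . n a F], [L → n a . F] }  — shift
  I15: { [F → . L S], [F → . n F F], [L → . a )], [L → . n a F], [S → ) ) . F] }  — shift
  I16: { [S → ) n . )] }  — shift
  I17: { [S → ) n ) .] }  — reduce
  I18: { [S → ) ) F .] }  — reduce

Every state is either a pure shift/goto state or contains exactly one complete item and nothing to shift — no conflicts. The grammar is LR(0).

Answer: Yes, the grammar is LR(0)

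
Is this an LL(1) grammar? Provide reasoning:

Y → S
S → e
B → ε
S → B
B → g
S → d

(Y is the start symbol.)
A grammar is LL(1) if for each non-terminal N with multiple productions, the predict sets of those productions are pairwise disjoint, where PREDICT(N → α) = (FIRST(α) \ {ε}) ∪ (FOLLOW(N) if α ⇒* ε).

Relevant sets:
  FIRST(B) = { 'g', ε }
  FOLLOW(S) = { $ }
  FOLLOW(B) = { $ }

For S:
  PREDICT(S → e) = { 'e' }
  PREDICT(S → B) = { $, 'g' }
  PREDICT(S → d) = { 'd' }
For B:
  PREDICT(B → ε) = { $ }
  PREDICT(B → g) = { 'g' }
Y has a single production, so nothing to check there.

All predict sets are disjoint. The grammar IS LL(1).

Answer: Yes, the grammar is LL(1).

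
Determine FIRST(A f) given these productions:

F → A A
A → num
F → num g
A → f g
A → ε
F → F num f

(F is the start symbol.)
FIRST sets of the non-terminals involved (from the grammar, by fixed-point iteration):
  FIRST(A) = { 'f', 'num', ε }

To compute FIRST(A f), process the symbols left to right:
Symbol A is a non-terminal. Add FIRST(A) \ {ε} = { 'f', 'num' }
A is nullable (ε ∈ FIRST(A)), continue to the next symbol.
Symbol f is a terminal. Add 'f' and stop.
FIRST(A f) = { 'f', 'num' }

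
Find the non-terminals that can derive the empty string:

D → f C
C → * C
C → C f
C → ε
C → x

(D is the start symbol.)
A non-terminal is nullable if it can derive ε (the empty string): either it has an ε-production, or it has a production whose right-hand side consists entirely of nullable non-terminals.

ε-productions: C → ε
So C is immediately nullable.
No further non-terminal can be added: every production for the remaining non-terminals contains a terminal or a non-nullable non-terminal.
Nullable = { 'C' }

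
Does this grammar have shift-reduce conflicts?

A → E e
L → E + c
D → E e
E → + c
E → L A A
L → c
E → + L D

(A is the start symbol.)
No shift-reduce conflicts

A shift-reduce conflict occurs when an LR(0) state has both:
  - a complete (reduce) item [A → α .] (dot at the end), and
  - a shift item [B → β . c γ] (dot before a terminal).

Augment with A' → A and build the canonical LR(0) collection (I0 = CLOSURE({[A' → . A]}), then GOTO on every symbol after a dot until no new states appear). It has 17 states:
  I0: { [A → . E e], [A' → . A], [E → . + L D], [E → . + c], [E → . L A A], [L → . E + c], [L → . c] }  — shift
  I1: { [E → + . L D], [E → + . c], [E → . + L D], [E → . + c], [E → . L A A], [L → . E + c], [L → . c] }  — shift
  I2: { [A' → A .] }  — accept
  I3: { [A → E . e], [L → E . + c] }  — shift
  I4: { [A → . E e], [E → . + L D], [E → . + c], [E → . L A A], [E → L . A A], [L → . E + c], [L → . c] }  — shift
  I5: { [L → c .] }  — reduce
  I6: { [A → . E e], [E → . + L D], [E → . + c], [E → . L A A], [E → L A . A], [L → . E + c], [L → . c] }  — shift
  I7: { [E → L A A .] }  — reduce
  I8: { [L → E + . c] }  — shift
  I9: { [A → E e .] }  — reduce
  I10: { [L → E + c .] }  — reduce
  I11: { [L → E . + c] }  — shift
  I12: { [A → . E e], [D → . E e], [E → + L . D], [E → . + L D], [E → . + c], [E → . L A A], [E → L . A A], [L → . E + c], [L → . c] }  — shift
  I13: { [E → + c .], [L → c .] }  — 2 reduces
  I14: { [E → + L D .] }  — reduce
  I15: { [A → E . e], [D → E . e], [L → E . + c] }  — shift
  I16: { [A → E e .], [D → E e .] }  — 2 reduces

No state contains both a complete item and a shift item.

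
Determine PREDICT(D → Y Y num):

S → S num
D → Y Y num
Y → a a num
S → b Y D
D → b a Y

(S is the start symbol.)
{ 'a' }

PREDICT(D → Y Y num) = (FIRST(RHS) \ {ε}) ∪ (FOLLOW(D) if ε ∈ FIRST(RHS), i.e. RHS ⇒* ε)
FIRST(Y) = { 'a' }
FIRST(Y Y num) = { 'a' }
ε ∉ FIRST(Y Y num), so FOLLOW(D) is not added.
PREDICT(D → Y Y num) = { 'a' }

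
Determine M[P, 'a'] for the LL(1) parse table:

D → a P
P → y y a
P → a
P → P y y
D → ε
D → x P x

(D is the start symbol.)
To find M[P, 'a'], we find productions for P where 'a' is in the predict set (PREDICT(N → α) = (FIRST(α) \ {ε}) ∪ (FOLLOW(N) if α ⇒* ε)).

Relevant sets:
  FIRST(P) = { 'a', 'y' }

P → y y a: PREDICT = { 'y' }
P → a: PREDICT = { 'a' }
  'a' is in predict set, so this production goes in M[P, 'a']
P → P y y: PREDICT = { 'a', 'y' }
  'a' is in predict set, so this production goes in M[P, 'a']

M[P, 'a'] = P → a, P → P y y  (a multiply-defined cell — the grammar is not LL(1))

Answer: P → a, P → P y y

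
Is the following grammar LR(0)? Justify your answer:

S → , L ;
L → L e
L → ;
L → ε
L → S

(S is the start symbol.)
Augment with S' → S and build the canonical LR(0) collection (I0 = CLOSURE({[S' → . S]}), then GOTO on every symbol after a dot until no new states appear). It has 8 states:
  I0: { [S → . , L ;], [S' → . S] }  — shift
  I1: { [L → . ;], [L → . L e], [L → . S], [L → .], [S → , . L ;], [S → . , L ;] }  — shift, reduce
  I2: { [S' → S .] }  — accept
  I3: { [L → ; .] }  — reduce
  I4: { [L → L . e], [S → , L . ;] }  — shift
  I5: { [L → S .] }  — reduce
  I6: { [S → , L ; .] }  — reduce
  I7: { [L → L e .] }  — reduce

Conflict in state I1:
  Shift-reduce conflict between [L → .] and [L → . ;]
So the grammar is NOT LR(0).

Answer: No. Shift-reduce conflict between [L → .] and [L → . ;]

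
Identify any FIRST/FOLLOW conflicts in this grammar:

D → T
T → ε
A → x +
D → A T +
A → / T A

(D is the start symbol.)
A FIRST/FOLLOW conflict occurs when a non-terminal N has a nullable alternative N → β (β ⇒* ε) and another alternative N → α with FIRST(α) ∩ FOLLOW(N) ≠ ∅: on such a lookahead the parser cannot decide between expanding α and letting N vanish via β.

Nullable non-terminals: D, T.
FIRST sets used below: FIRST(T) = { ε }, FIRST(A) = { '/', 'x' }

D: nullable alternative(s) D → T; FOLLOW(D) = { $ }
  D → T: FIRST \ {ε} = { } — this is the only nullable alternative, skip
  D → A T +: FIRST \ {ε} = { '/', 'x' } — disjoint from FOLLOW(D)
T has a nullable alternative but only one production, so nothing to check.

A has no nullable alternative, so no FIRST/FOLLOW check is needed there.

No FIRST/FOLLOW conflicts found.

Answer: No FIRST/FOLLOW conflicts.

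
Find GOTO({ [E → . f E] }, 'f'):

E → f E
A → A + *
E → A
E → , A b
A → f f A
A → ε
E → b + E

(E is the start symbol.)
{ [A → . A + *], [A → . f f A], [A → .], [E → . , A b], [E → . A], [E → . b + E], [E → . f E], [E → f . E] }

GOTO(I, 'f') = CLOSURE({ [A → αX.β] : [A → α.Xβ] ∈ I, X = 'f' })

Items with dot before 'f', with the dot advanced:
  [E → . f E] → [E → f . E]
Closure of the advanced items:
  [E → f . E] has the dot before E: add [E → . f E], [E → . A], [E → . , A b], [E → . b + E]
  [E → . A] has the dot before A: add [A → . A + *], [A → . f f A], [A → .]

GOTO = { [A → . A + *], [A → . f f A], [A → .], [E → . , A b], [E → . A], [E → . b + E], [E → . f E], [E → f . E] }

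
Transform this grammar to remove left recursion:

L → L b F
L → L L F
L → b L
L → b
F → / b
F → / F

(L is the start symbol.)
L → b L L'
L → b L'
L' → b F L'
L' → L F L'
L' → ε
F → / b
F → / F

L is directly left-recursive. The standard transformation for
  A → A α₁ | ... | A α_m | β₁ | ... | β_n
is
  A  → β₁ A' | ... | β_n A'
  A' → α₁ A' | ... | α_m A' | ε

L → b L becomes L → b L L'
L → b becomes L → b L'
L → L b F becomes L' → b F L'
L → L L F becomes L' → L F L'
Add L' → ε

Productions for other non-terminals are unchanged:
  F → / b
  F → / F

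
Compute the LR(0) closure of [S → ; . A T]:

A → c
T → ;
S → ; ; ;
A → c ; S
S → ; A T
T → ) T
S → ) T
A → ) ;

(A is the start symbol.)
{ [A → . ) ;], [A → . c ; S], [A → . c], [S → ; . A T] }

To compute CLOSURE, for each item [A → α.Bβ] where B is a non-terminal, add [B → .γ] for all productions B → γ; repeat for the newly added items until nothing changes.

Start with: [S → ; . A T]
  [S → ; . A T] has the dot before A: add [A → . c], [A → . c ; S], [A → . ) ;]
No further items can be added.

CLOSURE = { [A → . ) ;], [A → . c ; S], [A → . c], [S → ; . A T] }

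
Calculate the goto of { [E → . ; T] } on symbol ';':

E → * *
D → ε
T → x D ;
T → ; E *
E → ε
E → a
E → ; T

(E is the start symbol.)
{ [E → ; . T], [T → . ; E *], [T → . x D ;] }

GOTO(I, ';') = CLOSURE({ [A → αX.β] : [A → α.Xβ] ∈ I, X = ';' })

Items with dot before ';', with the dot advanced:
  [E → . ; T] → [E → ; . T]
Closure of the advanced items:
  [E → ; . T] has the dot before T: add [T → . x D ;], [T → . ; E *]

GOTO = { [E → ; . T], [T → . ; E *], [T → . x D ;] }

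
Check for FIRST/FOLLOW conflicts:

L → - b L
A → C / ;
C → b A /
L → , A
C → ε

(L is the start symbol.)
No FIRST/FOLLOW conflicts.

A FIRST/FOLLOW conflict occurs when a non-terminal N has a nullable alternative N → β (β ⇒* ε) and another alternative N → α with FIRST(α) ∩ FOLLOW(N) ≠ ∅: on such a lookahead the parser cannot decide between expanding α and letting N vanish via β.

Nullable non-terminals: C.

C: nullable alternative(s) C → ε; FOLLOW(C) = { '/' }
  C → b A /: FIRST \ {ε} = { 'b' } — disjoint from FOLLOW(C)
  C → ε: FIRST \ {ε} = { } — this is the only nullable alternative, skip

A, L have no nullable alternative, so no FIRST/FOLLOW check is needed there.

No FIRST/FOLLOW conflicts found.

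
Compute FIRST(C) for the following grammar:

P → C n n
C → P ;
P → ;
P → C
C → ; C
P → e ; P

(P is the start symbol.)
{ ';', 'e' }

FIRST sets of the other non-terminals involved (by the same procedure, iterated to a fixed point):
  FIRST(P) = { ';', 'e' }

From C → P ;:
  - P is a non-terminal: add FIRST(P) \ {ε} = { ';', 'e' }
    P is not nullable, so stop
From C → ; C:
  - ';' is a terminal: add ';' and stop

Collecting: FIRST(C) = { ';', 'e' }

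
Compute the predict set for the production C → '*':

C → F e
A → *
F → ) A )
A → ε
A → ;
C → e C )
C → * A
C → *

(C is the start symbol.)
PREDICT(C → '*') = (FIRST(RHS) \ {ε}) ∪ (FOLLOW(C) if ε ∈ FIRST(RHS), i.e. RHS ⇒* ε)
FIRST('*') = { '*' }
ε ∉ FIRST('*'), so FOLLOW(C) is not added.
PREDICT(C → '*') = { '*' }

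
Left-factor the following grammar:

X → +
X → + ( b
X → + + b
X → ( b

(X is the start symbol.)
X → + X'
X' → ε
X' → ( b
X' → + b
X → ( b

Left-factoring transforms A → αβ₁ | αβ₂ into A → αA' and A' → β₁ | β₂
(α is the longest common prefix among the alternatives). Repeat until
no nonterminal has two alternatives with a common prefix.

Round 1: X has alternatives sharing prefix '+'. Introduce X': X → + X'
  Add: X' → ε
  Add: X' → ( b
  Add: X' → + b

No remaining common prefixes — done.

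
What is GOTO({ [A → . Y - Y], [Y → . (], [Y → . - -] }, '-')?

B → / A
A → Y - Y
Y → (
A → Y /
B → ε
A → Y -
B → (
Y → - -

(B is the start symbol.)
GOTO(I, '-') = CLOSURE({ [A → αX.β] : [A → α.Xβ] ∈ I, X = '-' })

Items with dot before '-', with the dot advanced:
  [Y → . - -] → [Y → - . -]
Closure adds nothing (no advanced item has the dot before a non-terminal).

GOTO = { [Y → - . -] }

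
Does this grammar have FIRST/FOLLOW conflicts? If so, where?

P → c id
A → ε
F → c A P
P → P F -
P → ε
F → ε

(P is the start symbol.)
A FIRST/FOLLOW conflict occurs when a non-terminal N has a nullable alternative N → β (β ⇒* ε) and another alternative N → α with FIRST(α) ∩ FOLLOW(N) ≠ ∅: on such a lookahead the parser cannot decide between expanding α and letting N vanish via β.

Nullable non-terminals: A, F, P.
FIRST sets used below: FIRST(P) = { '-', 'c', ε }, FIRST(F) = { 'c', ε }
A has a nullable alternative but only one production, so nothing to check.

F: nullable alternative(s) F → ε; FOLLOW(F) = { '-' }
  F → c A P: FIRST \ {ε} = { 'c' } — disjoint from FOLLOW(F)
  F → ε: FIRST \ {ε} = { } — this is the only nullable alternative, skip

P: nullable alternative(s) P → ε; FOLLOW(P) = { $, '-', 'c' }
  P → c id: FIRST \ {ε} = { 'c' } — overlaps FOLLOW(P) on { 'c' }: CONFLICT
  P → P F -: FIRST \ {ε} = { '-', 'c' } — overlaps FOLLOW(P) on { '-', 'c' }: CONFLICT
  P → ε: FIRST \ {ε} = { } — this is the only nullable alternative, skip

So the grammar has 2 FIRST/FOLLOW conflicts (marked CONFLICT above).

Answer: Yes. P → c id with FOLLOW(P) on { 'c' }; P → P F '-' with FOLLOW(P) on { '-', 'c' }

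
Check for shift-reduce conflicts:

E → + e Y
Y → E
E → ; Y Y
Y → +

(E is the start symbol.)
Yes — I4: [Y → + .] vs [E → + . e Y]

A shift-reduce conflict occurs when an LR(0) state has both:
  - a complete (reduce) item [A → α .] (dot at the end), and
  - a shift item [B → β . c γ] (dot before a terminal).

Augment with E' → E and build the canonical LR(0) collection (I0 = CLOSURE({[E' → . E]}), then GOTO on every symbol after a dot until no new states appear). It has 10 states:
  I0: { [E → . + e Y], [E → . ; Y Y], [E' → . E] }  — shift
  I1: { [E → + . e Y] }  — shift
  I2: { [E → . + e Y], [E → . ; Y Y], [E → ; . Y Y], [Y → . +], [Y → . E] }  — shift
  I3: { [E' → E .] }  — accept
  I4: { [E → + . e Y], [Y → + .] }  — shift, reduce
  I5: { [Y → E .] }  — reduce
  I6: { [E → . + e Y], [E → . ; Y Y], [E → ; Y . Y], [Y → . +], [Y → . E] }  — shift
  I7: { [E → ; Y Y .] }  — reduce
  I8: { [E → + e . Y], [E → . + e Y], [E → . ; Y Y], [Y → . +], [Y → . E] }  — shift
  I9: { [E → + e Y .] }  — reduce

I4 contains reduce item [Y → + .] and shift item [E → + . e Y] — shift-reduce conflict.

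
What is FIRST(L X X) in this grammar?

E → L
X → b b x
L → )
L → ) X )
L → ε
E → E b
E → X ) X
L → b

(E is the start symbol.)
FIRST sets of the non-terminals involved (from the grammar, by fixed-point iteration):
  FIRST(L) = { ')', 'b', ε }
  FIRST(X) = { 'b' }

To compute FIRST(L X X), process the symbols left to right:
Symbol L is a non-terminal. Add FIRST(L) \ {ε} = { ')', 'b' }
L is nullable (ε ∈ FIRST(L)), continue to the next symbol.
Symbol X is a non-terminal. Add FIRST(X) \ {ε} = { 'b' }
X is not nullable (ε ∉ FIRST(X)), so stop here.
FIRST(L X X) = { ')', 'b' }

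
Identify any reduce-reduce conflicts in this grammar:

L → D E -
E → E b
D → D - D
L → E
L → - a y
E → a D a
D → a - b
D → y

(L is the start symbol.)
Augment with L' → L and build the canonical LR(0) collection (I0 = CLOSURE({[L' → . L]}), then GOTO on every symbol after a dot until no new states appear). It has 20 states:
  I0: { [D → . D - D], [D → . a - b], [D → . y], [E → . E b], [E → . a D a], [L → . - a y], [L → . D E -], [L → . E], [L' → . L] }  — shift
  I1: { [L → - . a y] }  — shift
  I2: { [D → D . - D], [E → . E b], [E → . a D a], [L → D . E -] }  — shift
  I3: { [E → E . b], [L → E .] }  — shift, reduce
  I4: { [L' → L .] }  — accept
  I5: { [D → . D - D], [D → . a - b], [D → . y], [D → a . - b], [E → a . D a] }  — shift
  I6: { [D → y .] }  — reduce
  I7: { [D → a - . b] }  — shift
  I8: { [D → D . - D], [E → a D . a] }  — shift
  I9: { [D → a . - b] }  — shift
  I10: { [D → . D - D], [D → . a - b], [D → . y], [D → D - . D] }  — shift
  I11: { [E → a D a .] }  — reduce
  I12: { [D → D - D .], [D → D . - D] }  — shift, reduce
  I13: { [D → a - b .] }  — reduce
  I14: { [E → E b .] }  — reduce
  I15: { [E → E . b], [L → D E . -] }  — shift
  I16: { [D → . D - D], [D → . a - b], [D → . y], [E → a . D a] }  — shift
  I17: { [L → D E - .] }  — reduce
  I18: { [L → - a . y] }  — shift
  I19: { [L → - a y .] }  — reduce

No state contains more than one complete item.

Answer: No reduce-reduce conflicts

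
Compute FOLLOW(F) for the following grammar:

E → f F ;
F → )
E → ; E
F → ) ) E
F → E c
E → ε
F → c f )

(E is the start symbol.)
To compute FOLLOW(F), find every occurrence of F on a right-hand side N → α F β: add FIRST(β) \ {ε}, and if β is empty or nullable also add FOLLOW(N). Iterate to a fixed point.

In E → f F ;: F is followed by ';', add FIRST(';') \ {ε} = { ';' }

Taking the union: FOLLOW(F) = { ';' }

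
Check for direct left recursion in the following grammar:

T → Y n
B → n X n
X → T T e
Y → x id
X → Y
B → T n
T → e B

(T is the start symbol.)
T → Y n: starts with Y
B → n X n: starts with n
X → T T e: starts with T
Y → x id: starts with x
X → Y: starts with Y
B → T n: starts with T
T → e B: starts with e

No direct left recursion found.

Answer: No direct left recursion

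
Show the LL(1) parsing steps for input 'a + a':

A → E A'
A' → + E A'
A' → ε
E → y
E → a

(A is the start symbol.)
LL(1) parsing maintains a stack (initially the start symbol over $) and the input. At each step: if the stack top is a terminal, match it against the current input token; if it is a non-terminal N, replace it with the RHS of M[N, lookahead] (the unique production whose predict set contains the lookahead).

Stack is shown with the top on the left.

Stack     Input    Action
-------------------------
A $       a + a $  output A → E A'
E A' $    a + a $  output E → a
a A' $    a + a $  match 'a'
A' $      + a $    output A' → + E A'
+ E A' $  + a $    match '+'
E A' $    a $      output E → a
a A' $    a $      match 'a'
A' $      $        output A' → ε
$         $        accept

The string is accepted.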